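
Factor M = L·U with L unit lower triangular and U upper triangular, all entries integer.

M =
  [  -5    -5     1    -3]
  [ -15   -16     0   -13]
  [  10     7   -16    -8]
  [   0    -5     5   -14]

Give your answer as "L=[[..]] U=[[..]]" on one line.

L=[[1,0,0,0],[3,1,0,0],[-2,3,1,0],[0,5,-4,1]] U=[[-5,-5,1,-3],[0,-1,-3,-4],[0,0,-5,-2],[0,0,0,-2]]

  row1 -= 3·row0 → [0,-1,-3,-4]
  row2 -= -2·row0 → [0,-3,-14,-14]
  row3 -= 0·row0 → [0,-5,5,-14]
  row2 -= 3·row1 → [0,0,-5,-2]
  row3 -= 5·row1 → [0,0,20,6]
  row3 -= -4·row2 → [0,0,0,-2]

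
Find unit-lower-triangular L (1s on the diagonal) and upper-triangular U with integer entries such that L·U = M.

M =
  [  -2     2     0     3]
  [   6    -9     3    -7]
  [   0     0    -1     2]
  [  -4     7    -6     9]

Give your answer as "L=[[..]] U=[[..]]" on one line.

L=[[1,0,0,0],[-3,1,0,0],[0,0,1,0],[2,-1,3,1]] U=[[-2,2,0,3],[0,-3,3,2],[0,0,-1,2],[0,0,0,-1]]

  R1 -= -3·R0 → [0,-3,3,2]
  R2 -= 0·R0 → [0,0,-1,2]
  R3 -= 2·R0 → [0,3,-6,3]
  R2 -= 0·R1 → [0,0,-1,2]
  R3 -= -1·R1 → [0,0,-3,5]
  R3 -= 3·R2 → [0,0,0,-1]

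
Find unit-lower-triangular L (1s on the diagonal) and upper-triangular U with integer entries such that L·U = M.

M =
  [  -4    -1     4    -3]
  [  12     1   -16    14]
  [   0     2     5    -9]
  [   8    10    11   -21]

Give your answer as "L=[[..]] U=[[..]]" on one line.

L=[[1,0,0,0],[-3,1,0,0],[0,-1,1,0],[-2,-4,3,1]] U=[[-4,-1,4,-3],[0,-2,-4,5],[0,0,1,-4],[0,0,0,5]]

  r1 -= -3·r0 → [0,-2,-4,5]
  r2 -= 0·r0 → [0,2,5,-9]
  r3 -= -2·r0 → [0,8,19,-27]
  r2 -= -1·r1 → [0,0,1,-4]
  r3 -= -4·r1 → [0,0,3,-7]
  r3 -= 3·r2 → [0,0,0,5]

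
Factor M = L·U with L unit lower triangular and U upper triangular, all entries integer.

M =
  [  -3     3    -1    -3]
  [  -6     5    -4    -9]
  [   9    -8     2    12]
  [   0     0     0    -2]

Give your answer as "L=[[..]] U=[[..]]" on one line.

  r1 -= 2·r0 → [0,-1,-2,-3]
  r2 -= -3·r0 → [0,1,-1,3]
  r3 -= 0·r0 → [0,0,0,-2]
  r2 -= -1·r1 → [0,0,-3,0]
  r3 -= 0·r1 → [0,0,0,-2]
  r3 -= 0·r2 → [0,0,0,-2]

L=[[1,0,0,0],[2,1,0,0],[-3,-1,1,0],[0,0,0,1]] U=[[-3,3,-1,-3],[0,-1,-2,-3],[0,0,-3,0],[0,0,0,-2]]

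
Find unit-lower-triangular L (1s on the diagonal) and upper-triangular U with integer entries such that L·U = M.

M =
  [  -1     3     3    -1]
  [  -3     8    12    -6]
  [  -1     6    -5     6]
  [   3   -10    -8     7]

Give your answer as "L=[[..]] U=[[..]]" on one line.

L=[[1,0,0,0],[3,1,0,0],[1,-3,1,0],[-3,1,-2,1]] U=[[-1,3,3,-1],[0,-1,3,-3],[0,0,1,-2],[0,0,0,3]]

  row1 -= 3·row0 → [0,-1,3,-3]
  row2 -= 1·row0 → [0,3,-8,7]
  row3 -= -3·row0 → [0,-1,1,4]
  row2 -= -3·row1 → [0,0,1,-2]
  row3 -= 1·row1 → [0,0,-2,7]
  row3 -= -2·row2 → [0,0,0,3]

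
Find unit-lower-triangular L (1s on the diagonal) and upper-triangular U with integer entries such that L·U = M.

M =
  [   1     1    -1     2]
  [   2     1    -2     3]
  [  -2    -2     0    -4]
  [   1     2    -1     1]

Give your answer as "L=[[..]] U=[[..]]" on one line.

L=[[1,0,0,0],[2,1,0,0],[-2,0,1,0],[1,-1,0,1]] U=[[1,1,-1,2],[0,-1,0,-1],[0,0,-2,0],[0,0,0,-2]]

  row1 -= 2·row0 → [0,-1,0,-1]
  row2 -= -2·row0 → [0,0,-2,0]
  row3 -= 1·row0 → [0,1,0,-1]
  row2 -= 0·row1 → [0,0,-2,0]
  row3 -= -1·row1 → [0,0,0,-2]
  row3 -= 0·row2 → [0,0,0,-2]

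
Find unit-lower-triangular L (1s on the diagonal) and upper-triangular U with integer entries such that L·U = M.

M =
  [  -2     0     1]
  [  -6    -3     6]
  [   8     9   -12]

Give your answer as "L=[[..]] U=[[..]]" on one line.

L=[[1,0,0],[3,1,0],[-4,-3,1]] U=[[-2,0,1],[0,-3,3],[0,0,1]]

  R1 -= 3·R0 → [0,-3,3]
  R2 -= -4·R0 → [0,9,-8]
  R2 -= -3·R1 → [0,0,1]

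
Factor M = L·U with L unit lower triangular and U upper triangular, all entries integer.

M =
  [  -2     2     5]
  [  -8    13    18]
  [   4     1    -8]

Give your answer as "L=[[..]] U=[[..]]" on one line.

L=[[1,0,0],[4,1,0],[-2,1,1]] U=[[-2,2,5],[0,5,-2],[0,0,4]]

  r1 -= 4·r0 → [0,5,-2]
  r2 -= -2·r0 → [0,5,2]
  r2 -= 1·r1 → [0,0,4]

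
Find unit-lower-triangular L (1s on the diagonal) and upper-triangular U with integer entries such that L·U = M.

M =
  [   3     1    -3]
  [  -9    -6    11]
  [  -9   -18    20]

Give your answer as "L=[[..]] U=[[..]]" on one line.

L=[[1,0,0],[-3,1,0],[-3,5,1]] U=[[3,1,-3],[0,-3,2],[0,0,1]]

  row1 -= -3·row0 → [0,-3,2]
  row2 -= -3·row0 → [0,-15,11]
  row2 -= 5·row1 → [0,0,1]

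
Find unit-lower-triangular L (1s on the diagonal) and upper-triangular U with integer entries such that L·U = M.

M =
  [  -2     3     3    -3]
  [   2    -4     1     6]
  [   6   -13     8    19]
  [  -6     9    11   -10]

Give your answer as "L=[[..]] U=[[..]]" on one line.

L=[[1,0,0,0],[-1,1,0,0],[-3,4,1,0],[3,0,2,1]] U=[[-2,3,3,-3],[0,-1,4,3],[0,0,1,-2],[0,0,0,3]]

  R1 -= -1·R0 → [0,-1,4,3]
  R2 -= -3·R0 → [0,-4,17,10]
  R3 -= 3·R0 → [0,0,2,-1]
  R2 -= 4·R1 → [0,0,1,-2]
  R3 -= 0·R1 → [0,0,2,-1]
  R3 -= 2·R2 → [0,0,0,3]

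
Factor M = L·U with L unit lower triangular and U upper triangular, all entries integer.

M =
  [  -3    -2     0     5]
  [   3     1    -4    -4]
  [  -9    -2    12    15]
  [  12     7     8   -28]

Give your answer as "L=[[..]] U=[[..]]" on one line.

L=[[1,0,0,0],[-1,1,0,0],[3,-4,1,0],[-4,1,-3,1]] U=[[-3,-2,0,5],[0,-1,-4,1],[0,0,-4,4],[0,0,0,3]]

  R1 -= -1·R0 → [0,-1,-4,1]
  R2 -= 3·R0 → [0,4,12,0]
  R3 -= -4·R0 → [0,-1,8,-8]
  R2 -= -4·R1 → [0,0,-4,4]
  R3 -= 1·R1 → [0,0,12,-9]
  R3 -= -3·R2 → [0,0,0,3]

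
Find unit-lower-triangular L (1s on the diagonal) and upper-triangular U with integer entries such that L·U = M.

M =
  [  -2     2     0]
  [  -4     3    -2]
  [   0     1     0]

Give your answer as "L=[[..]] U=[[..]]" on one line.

L=[[1,0,0],[2,1,0],[0,-1,1]] U=[[-2,2,0],[0,-1,-2],[0,0,-2]]

  r1 -= 2·r0 → [0,-1,-2]
  r2 -= 0·r0 → [0,1,0]
  r2 -= -1·r1 → [0,0,-2]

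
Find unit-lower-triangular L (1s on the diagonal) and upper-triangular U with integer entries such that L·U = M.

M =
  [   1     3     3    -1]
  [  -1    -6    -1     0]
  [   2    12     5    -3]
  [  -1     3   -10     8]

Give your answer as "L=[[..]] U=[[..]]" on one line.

  row1 -= -1·row0 → [0,-3,2,-1]
  row2 -= 2·row0 → [0,6,-1,-1]
  row3 -= -1·row0 → [0,6,-7,7]
  row2 -= -2·row1 → [0,0,3,-3]
  row3 -= -2·row1 → [0,0,-3,5]
  row3 -= -1·row2 → [0,0,0,2]

L=[[1,0,0,0],[-1,1,0,0],[2,-2,1,0],[-1,-2,-1,1]] U=[[1,3,3,-1],[0,-3,2,-1],[0,0,3,-3],[0,0,0,2]]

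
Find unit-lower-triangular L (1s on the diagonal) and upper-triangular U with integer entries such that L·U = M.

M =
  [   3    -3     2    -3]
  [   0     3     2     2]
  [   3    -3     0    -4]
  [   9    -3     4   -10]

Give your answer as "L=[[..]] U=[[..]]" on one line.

  r1 -= 0·r0 → [0,3,2,2]
  r2 -= 1·r0 → [0,0,-2,-1]
  r3 -= 3·r0 → [0,6,-2,-1]
  r2 -= 0·r1 → [0,0,-2,-1]
  r3 -= 2·r1 → [0,0,-6,-5]
  r3 -= 3·r2 → [0,0,0,-2]

L=[[1,0,0,0],[0,1,0,0],[1,0,1,0],[3,2,3,1]] U=[[3,-3,2,-3],[0,3,2,2],[0,0,-2,-1],[0,0,0,-2]]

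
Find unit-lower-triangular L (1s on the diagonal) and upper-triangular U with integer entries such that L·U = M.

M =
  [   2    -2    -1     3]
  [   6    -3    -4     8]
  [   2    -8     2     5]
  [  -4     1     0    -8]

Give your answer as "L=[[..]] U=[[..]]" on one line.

L=[[1,0,0,0],[3,1,0,0],[1,-2,1,0],[-2,-1,-3,1]] U=[[2,-2,-1,3],[0,3,-1,-1],[0,0,1,0],[0,0,0,-3]]

  R1 -= 3·R0 → [0,3,-1,-1]
  R2 -= 1·R0 → [0,-6,3,2]
  R3 -= -2·R0 → [0,-3,-2,-2]
  R2 -= -2·R1 → [0,0,1,0]
  R3 -= -1·R1 → [0,0,-3,-3]
  R3 -= -3·R2 → [0,0,0,-3]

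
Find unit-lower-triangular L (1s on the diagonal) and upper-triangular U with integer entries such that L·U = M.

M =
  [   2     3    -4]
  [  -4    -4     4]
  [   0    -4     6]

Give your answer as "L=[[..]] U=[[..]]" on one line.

L=[[1,0,0],[-2,1,0],[0,-2,1]] U=[[2,3,-4],[0,2,-4],[0,0,-2]]

  R1 -= -2·R0 → [0,2,-4]
  R2 -= 0·R0 → [0,-4,6]
  R2 -= -2·R1 → [0,0,-2]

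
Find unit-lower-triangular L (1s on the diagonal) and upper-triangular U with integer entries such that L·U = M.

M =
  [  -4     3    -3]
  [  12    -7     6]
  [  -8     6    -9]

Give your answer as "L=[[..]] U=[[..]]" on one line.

L=[[1,0,0],[-3,1,0],[2,0,1]] U=[[-4,3,-3],[0,2,-3],[0,0,-3]]

  R1 -= -3·R0 → [0,2,-3]
  R2 -= 2·R0 → [0,0,-3]
  R2 -= 0·R1 → [0,0,-3]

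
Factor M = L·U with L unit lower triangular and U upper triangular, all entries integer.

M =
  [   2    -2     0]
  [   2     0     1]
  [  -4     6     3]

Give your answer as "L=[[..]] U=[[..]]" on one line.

L=[[1,0,0],[1,1,0],[-2,1,1]] U=[[2,-2,0],[0,2,1],[0,0,2]]

  R1 -= 1·R0 → [0,2,1]
  R2 -= -2·R0 → [0,2,3]
  R2 -= 1·R1 → [0,0,2]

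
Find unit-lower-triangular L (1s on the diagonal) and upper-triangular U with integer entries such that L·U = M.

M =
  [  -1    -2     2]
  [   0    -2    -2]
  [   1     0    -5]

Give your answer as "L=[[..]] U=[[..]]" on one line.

  R1 -= 0·R0 → [0,-2,-2]
  R2 -= -1·R0 → [0,-2,-3]
  R2 -= 1·R1 → [0,0,-1]

L=[[1,0,0],[0,1,0],[-1,1,1]] U=[[-1,-2,2],[0,-2,-2],[0,0,-1]]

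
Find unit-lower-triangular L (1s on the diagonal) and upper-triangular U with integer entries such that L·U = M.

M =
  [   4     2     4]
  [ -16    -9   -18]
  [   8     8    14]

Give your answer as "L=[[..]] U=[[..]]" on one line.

L=[[1,0,0],[-4,1,0],[2,-4,1]] U=[[4,2,4],[0,-1,-2],[0,0,-2]]

  row1 -= -4·row0 → [0,-1,-2]
  row2 -= 2·row0 → [0,4,6]
  row2 -= -4·row1 → [0,0,-2]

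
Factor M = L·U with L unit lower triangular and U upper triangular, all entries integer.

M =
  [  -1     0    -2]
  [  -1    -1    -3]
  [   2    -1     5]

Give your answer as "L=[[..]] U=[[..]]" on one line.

L=[[1,0,0],[1,1,0],[-2,1,1]] U=[[-1,0,-2],[0,-1,-1],[0,0,2]]

  r1 -= 1·r0 → [0,-1,-1]
  r2 -= -2·r0 → [0,-1,1]
  r2 -= 1·r1 → [0,0,2]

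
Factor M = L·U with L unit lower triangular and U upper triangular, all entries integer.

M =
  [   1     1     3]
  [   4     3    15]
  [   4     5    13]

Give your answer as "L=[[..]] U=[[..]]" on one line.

L=[[1,0,0],[4,1,0],[4,-1,1]] U=[[1,1,3],[0,-1,3],[0,0,4]]

  r1 -= 4·r0 → [0,-1,3]
  r2 -= 4·r0 → [0,1,1]
  r2 -= -1·r1 → [0,0,4]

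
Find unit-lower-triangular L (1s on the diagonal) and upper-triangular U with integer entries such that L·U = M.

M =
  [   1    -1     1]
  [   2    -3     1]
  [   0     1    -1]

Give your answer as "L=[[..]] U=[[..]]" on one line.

L=[[1,0,0],[2,1,0],[0,-1,1]] U=[[1,-1,1],[0,-1,-1],[0,0,-2]]

  row1 -= 2·row0 → [0,-1,-1]
  row2 -= 0·row0 → [0,1,-1]
  row2 -= -1·row1 → [0,0,-2]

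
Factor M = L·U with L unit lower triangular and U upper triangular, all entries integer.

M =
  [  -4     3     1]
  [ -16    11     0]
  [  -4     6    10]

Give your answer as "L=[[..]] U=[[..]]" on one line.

  row1 -= 4·row0 → [0,-1,-4]
  row2 -= 1·row0 → [0,3,9]
  row2 -= -3·row1 → [0,0,-3]

L=[[1,0,0],[4,1,0],[1,-3,1]] U=[[-4,3,1],[0,-1,-4],[0,0,-3]]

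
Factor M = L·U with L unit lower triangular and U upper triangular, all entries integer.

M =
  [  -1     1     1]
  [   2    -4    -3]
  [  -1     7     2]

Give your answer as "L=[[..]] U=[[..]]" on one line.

L=[[1,0,0],[-2,1,0],[1,-3,1]] U=[[-1,1,1],[0,-2,-1],[0,0,-2]]

  row1 -= -2·row0 → [0,-2,-1]
  row2 -= 1·row0 → [0,6,1]
  row2 -= -3·row1 → [0,0,-2]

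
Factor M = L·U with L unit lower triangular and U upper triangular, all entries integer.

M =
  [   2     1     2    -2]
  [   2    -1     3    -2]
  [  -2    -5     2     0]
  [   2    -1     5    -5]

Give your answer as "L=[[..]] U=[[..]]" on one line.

  R1 -= 1·R0 → [0,-2,1,0]
  R2 -= -1·R0 → [0,-4,4,-2]
  R3 -= 1·R0 → [0,-2,3,-3]
  R2 -= 2·R1 → [0,0,2,-2]
  R3 -= 1·R1 → [0,0,2,-3]
  R3 -= 1·R2 → [0,0,0,-1]

L=[[1,0,0,0],[1,1,0,0],[-1,2,1,0],[1,1,1,1]] U=[[2,1,2,-2],[0,-2,1,0],[0,0,2,-2],[0,0,0,-1]]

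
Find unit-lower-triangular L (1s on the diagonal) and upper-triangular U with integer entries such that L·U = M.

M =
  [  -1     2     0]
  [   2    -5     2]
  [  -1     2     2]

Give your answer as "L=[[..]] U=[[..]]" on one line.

L=[[1,0,0],[-2,1,0],[1,0,1]] U=[[-1,2,0],[0,-1,2],[0,0,2]]

  r1 -= -2·r0 → [0,-1,2]
  r2 -= 1·r0 → [0,0,2]
  r2 -= 0·r1 → [0,0,2]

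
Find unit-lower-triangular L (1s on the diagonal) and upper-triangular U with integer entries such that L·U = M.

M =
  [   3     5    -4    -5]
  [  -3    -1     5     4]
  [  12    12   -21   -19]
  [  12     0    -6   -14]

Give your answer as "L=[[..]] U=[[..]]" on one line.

L=[[1,0,0,0],[-1,1,0,0],[4,-2,1,0],[4,-5,-5,1]] U=[[3,5,-4,-5],[0,4,1,-1],[0,0,-3,-1],[0,0,0,-4]]

  R1 -= -1·R0 → [0,4,1,-1]
  R2 -= 4·R0 → [0,-8,-5,1]
  R3 -= 4·R0 → [0,-20,10,6]
  R2 -= -2·R1 → [0,0,-3,-1]
  R3 -= -5·R1 → [0,0,15,1]
  R3 -= -5·R2 → [0,0,0,-4]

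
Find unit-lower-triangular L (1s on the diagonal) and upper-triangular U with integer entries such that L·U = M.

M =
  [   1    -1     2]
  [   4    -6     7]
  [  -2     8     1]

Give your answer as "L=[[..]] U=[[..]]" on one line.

  row1 -= 4·row0 → [0,-2,-1]
  row2 -= -2·row0 → [0,6,5]
  row2 -= -3·row1 → [0,0,2]

L=[[1,0,0],[4,1,0],[-2,-3,1]] U=[[1,-1,2],[0,-2,-1],[0,0,2]]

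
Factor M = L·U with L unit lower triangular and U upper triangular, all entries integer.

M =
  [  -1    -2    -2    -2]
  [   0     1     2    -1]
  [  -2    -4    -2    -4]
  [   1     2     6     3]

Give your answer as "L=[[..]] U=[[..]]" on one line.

L=[[1,0,0,0],[0,1,0,0],[2,0,1,0],[-1,0,2,1]] U=[[-1,-2,-2,-2],[0,1,2,-1],[0,0,2,0],[0,0,0,1]]

  r1 -= 0·r0 → [0,1,2,-1]
  r2 -= 2·r0 → [0,0,2,0]
  r3 -= -1·r0 → [0,0,4,1]
  r2 -= 0·r1 → [0,0,2,0]
  r3 -= 0·r1 → [0,0,4,1]
  r3 -= 2·r2 → [0,0,0,1]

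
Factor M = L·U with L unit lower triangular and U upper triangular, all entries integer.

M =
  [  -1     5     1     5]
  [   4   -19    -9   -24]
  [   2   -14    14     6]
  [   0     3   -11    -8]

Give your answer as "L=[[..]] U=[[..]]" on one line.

  R1 -= -4·R0 → [0,1,-5,-4]
  R2 -= -2·R0 → [0,-4,16,16]
  R3 -= 0·R0 → [0,3,-11,-8]
  R2 -= -4·R1 → [0,0,-4,0]
  R3 -= 3·R1 → [0,0,4,4]
  R3 -= -1·R2 → [0,0,0,4]

L=[[1,0,0,0],[-4,1,0,0],[-2,-4,1,0],[0,3,-1,1]] U=[[-1,5,1,5],[0,1,-5,-4],[0,0,-4,0],[0,0,0,4]]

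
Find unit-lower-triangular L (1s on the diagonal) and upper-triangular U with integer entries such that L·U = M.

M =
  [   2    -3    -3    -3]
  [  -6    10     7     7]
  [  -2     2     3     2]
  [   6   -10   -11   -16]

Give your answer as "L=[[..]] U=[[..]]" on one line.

  r1 -= -3·r0 → [0,1,-2,-2]
  r2 -= -1·r0 → [0,-1,0,-1]
  r3 -= 3·r0 → [0,-1,-2,-7]
  r2 -= -1·r1 → [0,0,-2,-3]
  r3 -= -1·r1 → [0,0,-4,-9]
  r3 -= 2·r2 → [0,0,0,-3]

L=[[1,0,0,0],[-3,1,0,0],[-1,-1,1,0],[3,-1,2,1]] U=[[2,-3,-3,-3],[0,1,-2,-2],[0,0,-2,-3],[0,0,0,-3]]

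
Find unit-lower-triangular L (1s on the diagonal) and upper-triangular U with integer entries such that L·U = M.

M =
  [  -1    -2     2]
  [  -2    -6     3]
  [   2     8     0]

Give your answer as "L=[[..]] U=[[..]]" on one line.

L=[[1,0,0],[2,1,0],[-2,-2,1]] U=[[-1,-2,2],[0,-2,-1],[0,0,2]]

  r1 -= 2·r0 → [0,-2,-1]
  r2 -= -2·r0 → [0,4,4]
  r2 -= -2·r1 → [0,0,2]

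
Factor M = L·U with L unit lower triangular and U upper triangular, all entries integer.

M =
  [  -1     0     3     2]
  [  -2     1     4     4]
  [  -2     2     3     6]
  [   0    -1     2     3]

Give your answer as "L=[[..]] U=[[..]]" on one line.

L=[[1,0,0,0],[2,1,0,0],[2,2,1,0],[0,-1,0,1]] U=[[-1,0,3,2],[0,1,-2,0],[0,0,1,2],[0,0,0,3]]

  R1 -= 2·R0 → [0,1,-2,0]
  R2 -= 2·R0 → [0,2,-3,2]
  R3 -= 0·R0 → [0,-1,2,3]
  R2 -= 2·R1 → [0,0,1,2]
  R3 -= -1·R1 → [0,0,0,3]
  R3 -= 0·R2 → [0,0,0,3]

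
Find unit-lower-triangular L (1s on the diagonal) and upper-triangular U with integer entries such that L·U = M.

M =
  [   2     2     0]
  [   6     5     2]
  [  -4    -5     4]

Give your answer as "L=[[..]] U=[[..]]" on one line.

  row1 -= 3·row0 → [0,-1,2]
  row2 -= -2·row0 → [0,-1,4]
  row2 -= 1·row1 → [0,0,2]

L=[[1,0,0],[3,1,0],[-2,1,1]] U=[[2,2,0],[0,-1,2],[0,0,2]]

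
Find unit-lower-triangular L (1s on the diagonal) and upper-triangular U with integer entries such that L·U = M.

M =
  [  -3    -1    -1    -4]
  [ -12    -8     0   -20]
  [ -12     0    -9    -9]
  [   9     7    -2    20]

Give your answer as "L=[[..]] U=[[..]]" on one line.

L=[[1,0,0,0],[4,1,0,0],[4,-1,1,0],[-3,-1,1,1]] U=[[-3,-1,-1,-4],[0,-4,4,-4],[0,0,-1,3],[0,0,0,1]]

  R1 -= 4·R0 → [0,-4,4,-4]
  R2 -= 4·R0 → [0,4,-5,7]
  R3 -= -3·R0 → [0,4,-5,8]
  R2 -= -1·R1 → [0,0,-1,3]
  R3 -= -1·R1 → [0,0,-1,4]
  R3 -= 1·R2 → [0,0,0,1]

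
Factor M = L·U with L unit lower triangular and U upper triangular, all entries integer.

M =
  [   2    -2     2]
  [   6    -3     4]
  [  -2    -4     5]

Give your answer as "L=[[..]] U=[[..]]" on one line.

L=[[1,0,0],[3,1,0],[-1,-2,1]] U=[[2,-2,2],[0,3,-2],[0,0,3]]

  r1 -= 3·r0 → [0,3,-2]
  r2 -= -1·r0 → [0,-6,7]
  r2 -= -2·r1 → [0,0,3]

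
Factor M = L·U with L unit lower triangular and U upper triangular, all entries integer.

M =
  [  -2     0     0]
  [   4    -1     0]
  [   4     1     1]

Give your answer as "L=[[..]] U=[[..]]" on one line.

L=[[1,0,0],[-2,1,0],[-2,-1,1]] U=[[-2,0,0],[0,-1,0],[0,0,1]]

  R1 -= -2·R0 → [0,-1,0]
  R2 -= -2·R0 → [0,1,1]
  R2 -= -1·R1 → [0,0,1]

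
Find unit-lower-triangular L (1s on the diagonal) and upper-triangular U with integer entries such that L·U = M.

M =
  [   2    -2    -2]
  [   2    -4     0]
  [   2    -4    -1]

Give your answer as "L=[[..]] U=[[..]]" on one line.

  R1 -= 1·R0 → [0,-2,2]
  R2 -= 1·R0 → [0,-2,1]
  R2 -= 1·R1 → [0,0,-1]

L=[[1,0,0],[1,1,0],[1,1,1]] U=[[2,-2,-2],[0,-2,2],[0,0,-1]]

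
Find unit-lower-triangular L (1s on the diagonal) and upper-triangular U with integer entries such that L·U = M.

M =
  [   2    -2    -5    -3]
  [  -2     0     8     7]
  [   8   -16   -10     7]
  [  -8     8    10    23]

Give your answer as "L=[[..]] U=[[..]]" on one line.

  row1 -= -1·row0 → [0,-2,3,4]
  row2 -= 4·row0 → [0,-8,10,19]
  row3 -= -4·row0 → [0,0,-10,11]
  row2 -= 4·row1 → [0,0,-2,3]
  row3 -= 0·row1 → [0,0,-10,11]
  row3 -= 5·row2 → [0,0,0,-4]

L=[[1,0,0,0],[-1,1,0,0],[4,4,1,0],[-4,0,5,1]] U=[[2,-2,-5,-3],[0,-2,3,4],[0,0,-2,3],[0,0,0,-4]]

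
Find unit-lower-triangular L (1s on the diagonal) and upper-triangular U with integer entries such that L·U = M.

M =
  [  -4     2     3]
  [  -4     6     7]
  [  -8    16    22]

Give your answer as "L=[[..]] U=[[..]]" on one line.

  R1 -= 1·R0 → [0,4,4]
  R2 -= 2·R0 → [0,12,16]
  R2 -= 3·R1 → [0,0,4]

L=[[1,0,0],[1,1,0],[2,3,1]] U=[[-4,2,3],[0,4,4],[0,0,4]]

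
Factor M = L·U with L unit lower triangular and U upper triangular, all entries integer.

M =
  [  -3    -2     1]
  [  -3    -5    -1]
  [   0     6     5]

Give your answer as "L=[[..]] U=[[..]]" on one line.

L=[[1,0,0],[1,1,0],[0,-2,1]] U=[[-3,-2,1],[0,-3,-2],[0,0,1]]

  R1 -= 1·R0 → [0,-3,-2]
  R2 -= 0·R0 → [0,6,5]
  R2 -= -2·R1 → [0,0,1]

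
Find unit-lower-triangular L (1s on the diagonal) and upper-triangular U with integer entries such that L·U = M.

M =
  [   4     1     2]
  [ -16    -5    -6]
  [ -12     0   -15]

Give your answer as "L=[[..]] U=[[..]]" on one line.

L=[[1,0,0],[-4,1,0],[-3,-3,1]] U=[[4,1,2],[0,-1,2],[0,0,-3]]

  r1 -= -4·r0 → [0,-1,2]
  r2 -= -3·r0 → [0,3,-9]
  r2 -= -3·r1 → [0,0,-3]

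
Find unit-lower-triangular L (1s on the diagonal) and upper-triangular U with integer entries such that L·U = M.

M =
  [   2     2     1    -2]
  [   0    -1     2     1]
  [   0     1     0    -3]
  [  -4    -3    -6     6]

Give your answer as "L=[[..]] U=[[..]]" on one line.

  r1 -= 0·r0 → [0,-1,2,1]
  r2 -= 0·r0 → [0,1,0,-3]
  r3 -= -2·r0 → [0,1,-4,2]
  r2 -= -1·r1 → [0,0,2,-2]
  r3 -= -1·r1 → [0,0,-2,3]
  r3 -= -1·r2 → [0,0,0,1]

L=[[1,0,0,0],[0,1,0,0],[0,-1,1,0],[-2,-1,-1,1]] U=[[2,2,1,-2],[0,-1,2,1],[0,0,2,-2],[0,0,0,1]]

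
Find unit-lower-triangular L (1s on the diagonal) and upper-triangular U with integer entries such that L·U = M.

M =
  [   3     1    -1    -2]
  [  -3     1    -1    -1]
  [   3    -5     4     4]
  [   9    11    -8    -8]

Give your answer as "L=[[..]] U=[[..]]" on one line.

  R1 -= -1·R0 → [0,2,-2,-3]
  R2 -= 1·R0 → [0,-6,5,6]
  R3 -= 3·R0 → [0,8,-5,-2]
  R2 -= -3·R1 → [0,0,-1,-3]
  R3 -= 4·R1 → [0,0,3,10]
  R3 -= -3·R2 → [0,0,0,1]

L=[[1,0,0,0],[-1,1,0,0],[1,-3,1,0],[3,4,-3,1]] U=[[3,1,-1,-2],[0,2,-2,-3],[0,0,-1,-3],[0,0,0,1]]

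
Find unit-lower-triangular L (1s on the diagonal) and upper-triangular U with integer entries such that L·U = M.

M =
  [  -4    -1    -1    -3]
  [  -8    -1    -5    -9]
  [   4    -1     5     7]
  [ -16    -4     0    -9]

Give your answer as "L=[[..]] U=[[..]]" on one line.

L=[[1,0,0,0],[2,1,0,0],[-1,-2,1,0],[4,0,-2,1]] U=[[-4,-1,-1,-3],[0,1,-3,-3],[0,0,-2,-2],[0,0,0,-1]]

  row1 -= 2·row0 → [0,1,-3,-3]
  row2 -= -1·row0 → [0,-2,4,4]
  row3 -= 4·row0 → [0,0,4,3]
  row2 -= -2·row1 → [0,0,-2,-2]
  row3 -= 0·row1 → [0,0,4,3]
  row3 -= -2·row2 → [0,0,0,-1]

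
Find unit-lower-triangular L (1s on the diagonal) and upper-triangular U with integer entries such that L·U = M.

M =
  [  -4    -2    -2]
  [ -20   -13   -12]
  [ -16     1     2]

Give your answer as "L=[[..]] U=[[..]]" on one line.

L=[[1,0,0],[5,1,0],[4,-3,1]] U=[[-4,-2,-2],[0,-3,-2],[0,0,4]]

  R1 -= 5·R0 → [0,-3,-2]
  R2 -= 4·R0 → [0,9,10]
  R2 -= -3·R1 → [0,0,4]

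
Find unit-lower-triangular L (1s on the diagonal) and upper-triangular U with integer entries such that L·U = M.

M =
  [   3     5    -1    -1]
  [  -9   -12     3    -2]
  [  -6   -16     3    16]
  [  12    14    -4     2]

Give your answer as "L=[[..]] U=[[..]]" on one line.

  r1 -= -3·r0 → [0,3,0,-5]
  r2 -= -2·r0 → [0,-6,1,14]
  r3 -= 4·r0 → [0,-6,0,6]
  r2 -= -2·r1 → [0,0,1,4]
  r3 -= -2·r1 → [0,0,0,-4]
  r3 -= 0·r2 → [0,0,0,-4]

L=[[1,0,0,0],[-3,1,0,0],[-2,-2,1,0],[4,-2,0,1]] U=[[3,5,-1,-1],[0,3,0,-5],[0,0,1,4],[0,0,0,-4]]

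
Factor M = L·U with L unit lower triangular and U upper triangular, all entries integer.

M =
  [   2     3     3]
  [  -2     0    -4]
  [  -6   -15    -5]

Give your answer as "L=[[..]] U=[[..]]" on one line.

  R1 -= -1·R0 → [0,3,-1]
  R2 -= -3·R0 → [0,-6,4]
  R2 -= -2·R1 → [0,0,2]

L=[[1,0,0],[-1,1,0],[-3,-2,1]] U=[[2,3,3],[0,3,-1],[0,0,2]]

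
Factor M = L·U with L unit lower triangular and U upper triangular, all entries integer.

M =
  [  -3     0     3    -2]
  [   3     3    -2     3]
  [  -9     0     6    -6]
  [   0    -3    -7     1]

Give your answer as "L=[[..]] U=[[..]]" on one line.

L=[[1,0,0,0],[-1,1,0,0],[3,0,1,0],[0,-1,2,1]] U=[[-3,0,3,-2],[0,3,1,1],[0,0,-3,0],[0,0,0,2]]

  r1 -= -1·r0 → [0,3,1,1]
  r2 -= 3·r0 → [0,0,-3,0]
  r3 -= 0·r0 → [0,-3,-7,1]
  r2 -= 0·r1 → [0,0,-3,0]
  r3 -= -1·r1 → [0,0,-6,2]
  r3 -= 2·r2 → [0,0,0,2]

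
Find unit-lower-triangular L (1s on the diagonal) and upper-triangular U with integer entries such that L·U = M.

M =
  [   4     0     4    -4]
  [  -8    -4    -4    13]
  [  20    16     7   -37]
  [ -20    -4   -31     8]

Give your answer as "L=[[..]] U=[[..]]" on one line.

L=[[1,0,0,0],[-2,1,0,0],[5,-4,1,0],[-5,1,-5,1]] U=[[4,0,4,-4],[0,-4,4,5],[0,0,3,3],[0,0,0,-2]]

  r1 -= -2·r0 → [0,-4,4,5]
  r2 -= 5·r0 → [0,16,-13,-17]
  r3 -= -5·r0 → [0,-4,-11,-12]
  r2 -= -4·r1 → [0,0,3,3]
  r3 -= 1·r1 → [0,0,-15,-17]
  r3 -= -5·r2 → [0,0,0,-2]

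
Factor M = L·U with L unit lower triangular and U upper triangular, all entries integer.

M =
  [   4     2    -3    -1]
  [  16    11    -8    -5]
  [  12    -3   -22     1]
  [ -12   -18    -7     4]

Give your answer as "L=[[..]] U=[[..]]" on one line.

  R1 -= 4·R0 → [0,3,4,-1]
  R2 -= 3·R0 → [0,-9,-13,4]
  R3 -= -3·R0 → [0,-12,-16,1]
  R2 -= -3·R1 → [0,0,-1,1]
  R3 -= -4·R1 → [0,0,0,-3]
  R3 -= 0·R2 → [0,0,0,-3]

L=[[1,0,0,0],[4,1,0,0],[3,-3,1,0],[-3,-4,0,1]] U=[[4,2,-3,-1],[0,3,4,-1],[0,0,-1,1],[0,0,0,-3]]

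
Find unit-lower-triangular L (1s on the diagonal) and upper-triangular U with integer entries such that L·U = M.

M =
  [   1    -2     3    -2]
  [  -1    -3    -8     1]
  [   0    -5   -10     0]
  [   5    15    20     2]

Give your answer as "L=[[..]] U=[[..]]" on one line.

L=[[1,0,0,0],[-1,1,0,0],[0,1,1,0],[5,-5,4,1]] U=[[1,-2,3,-2],[0,-5,-5,-1],[0,0,-5,1],[0,0,0,3]]

  R1 -= -1·R0 → [0,-5,-5,-1]
  R2 -= 0·R0 → [0,-5,-10,0]
  R3 -= 5·R0 → [0,25,5,12]
  R2 -= 1·R1 → [0,0,-5,1]
  R3 -= -5·R1 → [0,0,-20,7]
  R3 -= 4·R2 → [0,0,0,3]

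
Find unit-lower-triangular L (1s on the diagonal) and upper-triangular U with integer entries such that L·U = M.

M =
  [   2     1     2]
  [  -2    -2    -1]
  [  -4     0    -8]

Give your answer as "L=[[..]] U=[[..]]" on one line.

  r1 -= -1·r0 → [0,-1,1]
  r2 -= -2·r0 → [0,2,-4]
  r2 -= -2·r1 → [0,0,-2]

L=[[1,0,0],[-1,1,0],[-2,-2,1]] U=[[2,1,2],[0,-1,1],[0,0,-2]]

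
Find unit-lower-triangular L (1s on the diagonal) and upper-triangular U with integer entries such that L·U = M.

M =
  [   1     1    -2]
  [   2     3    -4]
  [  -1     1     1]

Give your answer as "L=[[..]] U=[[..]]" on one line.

  r1 -= 2·r0 → [0,1,0]
  r2 -= -1·r0 → [0,2,-1]
  r2 -= 2·r1 → [0,0,-1]

L=[[1,0,0],[2,1,0],[-1,2,1]] U=[[1,1,-2],[0,1,0],[0,0,-1]]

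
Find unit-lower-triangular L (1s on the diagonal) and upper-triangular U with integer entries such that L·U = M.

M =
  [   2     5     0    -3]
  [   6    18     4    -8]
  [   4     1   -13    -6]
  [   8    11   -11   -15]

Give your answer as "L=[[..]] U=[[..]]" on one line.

  row1 -= 3·row0 → [0,3,4,1]
  row2 -= 2·row0 → [0,-9,-13,0]
  row3 -= 4·row0 → [0,-9,-11,-3]
  row2 -= -3·row1 → [0,0,-1,3]
  row3 -= -3·row1 → [0,0,1,0]
  row3 -= -1·row2 → [0,0,0,3]

L=[[1,0,0,0],[3,1,0,0],[2,-3,1,0],[4,-3,-1,1]] U=[[2,5,0,-3],[0,3,4,1],[0,0,-1,3],[0,0,0,3]]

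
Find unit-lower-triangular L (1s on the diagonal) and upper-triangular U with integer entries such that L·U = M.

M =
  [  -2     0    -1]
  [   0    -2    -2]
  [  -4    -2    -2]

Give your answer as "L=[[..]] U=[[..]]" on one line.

L=[[1,0,0],[0,1,0],[2,1,1]] U=[[-2,0,-1],[0,-2,-2],[0,0,2]]

  r1 -= 0·r0 → [0,-2,-2]
  r2 -= 2·r0 → [0,-2,0]
  r2 -= 1·r1 → [0,0,2]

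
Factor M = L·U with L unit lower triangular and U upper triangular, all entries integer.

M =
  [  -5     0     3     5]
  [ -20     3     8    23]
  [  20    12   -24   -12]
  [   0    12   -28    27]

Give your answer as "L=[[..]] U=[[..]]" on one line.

L=[[1,0,0,0],[4,1,0,0],[-4,4,1,0],[0,4,-3,1]] U=[[-5,0,3,5],[0,3,-4,3],[0,0,4,-4],[0,0,0,3]]

  R1 -= 4·R0 → [0,3,-4,3]
  R2 -= -4·R0 → [0,12,-12,8]
  R3 -= 0·R0 → [0,12,-28,27]
  R2 -= 4·R1 → [0,0,4,-4]
  R3 -= 4·R1 → [0,0,-12,15]
  R3 -= -3·R2 → [0,0,0,3]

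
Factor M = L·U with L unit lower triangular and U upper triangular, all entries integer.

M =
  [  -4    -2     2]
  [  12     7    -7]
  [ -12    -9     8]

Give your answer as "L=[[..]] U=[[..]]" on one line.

  r1 -= -3·r0 → [0,1,-1]
  r2 -= 3·r0 → [0,-3,2]
  r2 -= -3·r1 → [0,0,-1]

L=[[1,0,0],[-3,1,0],[3,-3,1]] U=[[-4,-2,2],[0,1,-1],[0,0,-1]]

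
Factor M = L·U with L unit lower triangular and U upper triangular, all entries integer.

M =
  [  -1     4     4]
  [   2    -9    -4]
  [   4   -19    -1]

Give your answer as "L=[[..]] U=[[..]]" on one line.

L=[[1,0,0],[-2,1,0],[-4,3,1]] U=[[-1,4,4],[0,-1,4],[0,0,3]]

  row1 -= -2·row0 → [0,-1,4]
  row2 -= -4·row0 → [0,-3,15]
  row2 -= 3·row1 → [0,0,3]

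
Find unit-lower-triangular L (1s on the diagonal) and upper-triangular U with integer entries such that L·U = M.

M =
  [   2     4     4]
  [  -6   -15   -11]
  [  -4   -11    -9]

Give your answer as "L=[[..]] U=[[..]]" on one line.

  R1 -= -3·R0 → [0,-3,1]
  R2 -= -2·R0 → [0,-3,-1]
  R2 -= 1·R1 → [0,0,-2]

L=[[1,0,0],[-3,1,0],[-2,1,1]] U=[[2,4,4],[0,-3,1],[0,0,-2]]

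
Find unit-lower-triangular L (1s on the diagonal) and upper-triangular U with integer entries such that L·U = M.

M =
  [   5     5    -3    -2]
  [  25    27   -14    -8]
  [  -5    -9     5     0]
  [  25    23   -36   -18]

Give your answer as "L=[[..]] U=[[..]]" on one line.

L=[[1,0,0,0],[5,1,0,0],[-1,-2,1,0],[5,-1,-5,1]] U=[[5,5,-3,-2],[0,2,1,2],[0,0,4,2],[0,0,0,4]]

  R1 -= 5·R0 → [0,2,1,2]
  R2 -= -1·R0 → [0,-4,2,-2]
  R3 -= 5·R0 → [0,-2,-21,-8]
  R2 -= -2·R1 → [0,0,4,2]
  R3 -= -1·R1 → [0,0,-20,-6]
  R3 -= -5·R2 → [0,0,0,4]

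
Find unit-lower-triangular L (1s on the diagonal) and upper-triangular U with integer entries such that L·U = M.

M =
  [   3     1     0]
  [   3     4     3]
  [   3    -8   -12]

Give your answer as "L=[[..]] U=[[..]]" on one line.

L=[[1,0,0],[1,1,0],[1,-3,1]] U=[[3,1,0],[0,3,3],[0,0,-3]]

  row1 -= 1·row0 → [0,3,3]
  row2 -= 1·row0 → [0,-9,-12]
  row2 -= -3·row1 → [0,0,-3]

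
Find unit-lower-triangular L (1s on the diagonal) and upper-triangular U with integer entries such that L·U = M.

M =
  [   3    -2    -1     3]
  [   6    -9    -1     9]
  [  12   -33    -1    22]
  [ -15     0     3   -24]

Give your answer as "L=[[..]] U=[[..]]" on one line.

L=[[1,0,0,0],[2,1,0,0],[4,5,1,0],[-5,2,2,1]] U=[[3,-2,-1,3],[0,-5,1,3],[0,0,-2,-5],[0,0,0,-5]]

  row1 -= 2·row0 → [0,-5,1,3]
  row2 -= 4·row0 → [0,-25,3,10]
  row3 -= -5·row0 → [0,-10,-2,-9]
  row2 -= 5·row1 → [0,0,-2,-5]
  row3 -= 2·row1 → [0,0,-4,-15]
  row3 -= 2·row2 → [0,0,0,-5]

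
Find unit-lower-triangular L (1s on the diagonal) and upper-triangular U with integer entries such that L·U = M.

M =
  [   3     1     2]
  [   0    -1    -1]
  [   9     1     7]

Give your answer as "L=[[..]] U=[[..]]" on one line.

L=[[1,0,0],[0,1,0],[3,2,1]] U=[[3,1,2],[0,-1,-1],[0,0,3]]

  R1 -= 0·R0 → [0,-1,-1]
  R2 -= 3·R0 → [0,-2,1]
  R2 -= 2·R1 → [0,0,3]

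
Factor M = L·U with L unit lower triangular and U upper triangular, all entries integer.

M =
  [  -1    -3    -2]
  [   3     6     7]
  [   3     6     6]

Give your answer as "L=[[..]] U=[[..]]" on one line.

  R1 -= -3·R0 → [0,-3,1]
  R2 -= -3·R0 → [0,-3,0]
  R2 -= 1·R1 → [0,0,-1]

L=[[1,0,0],[-3,1,0],[-3,1,1]] U=[[-1,-3,-2],[0,-3,1],[0,0,-1]]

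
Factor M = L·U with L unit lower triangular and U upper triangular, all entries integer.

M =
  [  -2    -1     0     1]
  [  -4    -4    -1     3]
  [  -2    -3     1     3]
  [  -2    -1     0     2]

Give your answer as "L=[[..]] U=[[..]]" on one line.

L=[[1,0,0,0],[2,1,0,0],[1,1,1,0],[1,0,0,1]] U=[[-2,-1,0,1],[0,-2,-1,1],[0,0,2,1],[0,0,0,1]]

  r1 -= 2·r0 → [0,-2,-1,1]
  r2 -= 1·r0 → [0,-2,1,2]
  r3 -= 1·r0 → [0,0,0,1]
  r2 -= 1·r1 → [0,0,2,1]
  r3 -= 0·r1 → [0,0,0,1]
  r3 -= 0·r2 → [0,0,0,1]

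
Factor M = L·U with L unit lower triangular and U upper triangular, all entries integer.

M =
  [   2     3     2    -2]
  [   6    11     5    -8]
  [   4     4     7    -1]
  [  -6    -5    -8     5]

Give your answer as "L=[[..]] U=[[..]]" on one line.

L=[[1,0,0,0],[3,1,0,0],[2,-1,1,0],[-3,2,0,1]] U=[[2,3,2,-2],[0,2,-1,-2],[0,0,2,1],[0,0,0,3]]

  R1 -= 3·R0 → [0,2,-1,-2]
  R2 -= 2·R0 → [0,-2,3,3]
  R3 -= -3·R0 → [0,4,-2,-1]
  R2 -= -1·R1 → [0,0,2,1]
  R3 -= 2·R1 → [0,0,0,3]
  R3 -= 0·R2 → [0,0,0,3]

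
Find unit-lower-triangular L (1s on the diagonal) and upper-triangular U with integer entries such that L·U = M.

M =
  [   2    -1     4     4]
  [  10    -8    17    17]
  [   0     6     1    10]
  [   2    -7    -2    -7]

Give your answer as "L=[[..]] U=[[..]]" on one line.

L=[[1,0,0,0],[5,1,0,0],[0,-2,1,0],[1,2,0,1]] U=[[2,-1,4,4],[0,-3,-3,-3],[0,0,-5,4],[0,0,0,-5]]

  row1 -= 5·row0 → [0,-3,-3,-3]
  row2 -= 0·row0 → [0,6,1,10]
  row3 -= 1·row0 → [0,-6,-6,-11]
  row2 -= -2·row1 → [0,0,-5,4]
  row3 -= 2·row1 → [0,0,0,-5]
  row3 -= 0·row2 → [0,0,0,-5]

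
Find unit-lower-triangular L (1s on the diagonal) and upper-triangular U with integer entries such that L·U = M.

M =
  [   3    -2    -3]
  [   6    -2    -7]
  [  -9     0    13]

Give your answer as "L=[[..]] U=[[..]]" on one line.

L=[[1,0,0],[2,1,0],[-3,-3,1]] U=[[3,-2,-3],[0,2,-1],[0,0,1]]

  r1 -= 2·r0 → [0,2,-1]
  r2 -= -3·r0 → [0,-6,4]
  r2 -= -3·r1 → [0,0,1]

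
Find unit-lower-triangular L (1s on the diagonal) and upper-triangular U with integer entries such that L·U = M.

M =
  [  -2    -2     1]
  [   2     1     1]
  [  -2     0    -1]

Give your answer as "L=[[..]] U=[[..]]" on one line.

  R1 -= -1·R0 → [0,-1,2]
  R2 -= 1·R0 → [0,2,-2]
  R2 -= -2·R1 → [0,0,2]

L=[[1,0,0],[-1,1,0],[1,-2,1]] U=[[-2,-2,1],[0,-1,2],[0,0,2]]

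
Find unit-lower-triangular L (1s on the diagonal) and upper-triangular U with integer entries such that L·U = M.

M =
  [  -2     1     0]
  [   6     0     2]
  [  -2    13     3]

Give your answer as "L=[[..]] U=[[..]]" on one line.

  r1 -= -3·r0 → [0,3,2]
  r2 -= 1·r0 → [0,12,3]
  r2 -= 4·r1 → [0,0,-5]

L=[[1,0,0],[-3,1,0],[1,4,1]] U=[[-2,1,0],[0,3,2],[0,0,-5]]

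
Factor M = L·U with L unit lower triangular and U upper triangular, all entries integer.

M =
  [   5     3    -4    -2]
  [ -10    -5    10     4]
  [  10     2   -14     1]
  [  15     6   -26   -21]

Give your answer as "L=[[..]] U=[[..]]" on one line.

L=[[1,0,0,0],[-2,1,0,0],[2,-4,1,0],[3,-3,-4,1]] U=[[5,3,-4,-2],[0,1,2,0],[0,0,2,5],[0,0,0,5]]

  r1 -= -2·r0 → [0,1,2,0]
  r2 -= 2·r0 → [0,-4,-6,5]
  r3 -= 3·r0 → [0,-3,-14,-15]
  r2 -= -4·r1 → [0,0,2,5]
  r3 -= -3·r1 → [0,0,-8,-15]
  r3 -= -4·r2 → [0,0,0,5]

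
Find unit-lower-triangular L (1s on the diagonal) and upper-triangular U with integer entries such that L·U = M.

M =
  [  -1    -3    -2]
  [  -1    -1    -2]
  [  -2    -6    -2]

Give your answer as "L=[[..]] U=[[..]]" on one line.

  r1 -= 1·r0 → [0,2,0]
  r2 -= 2·r0 → [0,0,2]
  r2 -= 0·r1 → [0,0,2]

L=[[1,0,0],[1,1,0],[2,0,1]] U=[[-1,-3,-2],[0,2,0],[0,0,2]]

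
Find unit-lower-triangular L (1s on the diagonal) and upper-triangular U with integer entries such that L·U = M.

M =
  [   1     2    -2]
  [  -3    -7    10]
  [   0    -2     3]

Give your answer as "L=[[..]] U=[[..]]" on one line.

L=[[1,0,0],[-3,1,0],[0,2,1]] U=[[1,2,-2],[0,-1,4],[0,0,-5]]

  R1 -= -3·R0 → [0,-1,4]
  R2 -= 0·R0 → [0,-2,3]
  R2 -= 2·R1 → [0,0,-5]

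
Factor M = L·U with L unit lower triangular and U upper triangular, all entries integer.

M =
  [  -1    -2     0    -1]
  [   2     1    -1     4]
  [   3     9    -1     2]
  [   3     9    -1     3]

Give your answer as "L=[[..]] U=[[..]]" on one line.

L=[[1,0,0,0],[-2,1,0,0],[-3,-1,1,0],[-3,-1,1,1]] U=[[-1,-2,0,-1],[0,-3,-1,2],[0,0,-2,1],[0,0,0,1]]

  r1 -= -2·r0 → [0,-3,-1,2]
  r2 -= -3·r0 → [0,3,-1,-1]
  r3 -= -3·r0 → [0,3,-1,0]
  r2 -= -1·r1 → [0,0,-2,1]
  r3 -= -1·r1 → [0,0,-2,2]
  r3 -= 1·r2 → [0,0,0,1]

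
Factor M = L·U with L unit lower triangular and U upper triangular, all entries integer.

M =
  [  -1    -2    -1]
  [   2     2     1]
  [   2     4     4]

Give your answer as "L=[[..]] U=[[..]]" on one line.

L=[[1,0,0],[-2,1,0],[-2,0,1]] U=[[-1,-2,-1],[0,-2,-1],[0,0,2]]

  r1 -= -2·r0 → [0,-2,-1]
  r2 -= -2·r0 → [0,0,2]
  r2 -= 0·r1 → [0,0,2]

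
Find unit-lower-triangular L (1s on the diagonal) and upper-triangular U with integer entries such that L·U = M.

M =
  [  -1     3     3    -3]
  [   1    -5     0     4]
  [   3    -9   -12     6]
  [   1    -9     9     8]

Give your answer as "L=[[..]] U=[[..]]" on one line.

  r1 -= -1·r0 → [0,-2,3,1]
  r2 -= -3·r0 → [0,0,-3,-3]
  r3 -= -1·r0 → [0,-6,12,5]
  r2 -= 0·r1 → [0,0,-3,-3]
  r3 -= 3·r1 → [0,0,3,2]
  r3 -= -1·r2 → [0,0,0,-1]

L=[[1,0,0,0],[-1,1,0,0],[-3,0,1,0],[-1,3,-1,1]] U=[[-1,3,3,-3],[0,-2,3,1],[0,0,-3,-3],[0,0,0,-1]]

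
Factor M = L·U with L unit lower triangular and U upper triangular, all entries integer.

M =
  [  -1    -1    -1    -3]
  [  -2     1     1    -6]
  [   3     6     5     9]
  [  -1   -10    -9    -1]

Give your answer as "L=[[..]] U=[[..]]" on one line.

  r1 -= 2·r0 → [0,3,3,0]
  r2 -= -3·r0 → [0,3,2,0]
  r3 -= 1·r0 → [0,-9,-8,2]
  r2 -= 1·r1 → [0,0,-1,0]
  r3 -= -3·r1 → [0,0,1,2]
  r3 -= -1·r2 → [0,0,0,2]

L=[[1,0,0,0],[2,1,0,0],[-3,1,1,0],[1,-3,-1,1]] U=[[-1,-1,-1,-3],[0,3,3,0],[0,0,-1,0],[0,0,0,2]]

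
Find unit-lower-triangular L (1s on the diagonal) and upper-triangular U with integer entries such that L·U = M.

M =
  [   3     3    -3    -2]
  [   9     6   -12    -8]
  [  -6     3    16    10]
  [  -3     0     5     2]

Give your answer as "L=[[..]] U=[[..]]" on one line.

L=[[1,0,0,0],[3,1,0,0],[-2,-3,1,0],[-1,-1,-1,1]] U=[[3,3,-3,-2],[0,-3,-3,-2],[0,0,1,0],[0,0,0,-2]]

  R1 -= 3·R0 → [0,-3,-3,-2]
  R2 -= -2·R0 → [0,9,10,6]
  R3 -= -1·R0 → [0,3,2,0]
  R2 -= -3·R1 → [0,0,1,0]
  R3 -= -1·R1 → [0,0,-1,-2]
  R3 -= -1·R2 → [0,0,0,-2]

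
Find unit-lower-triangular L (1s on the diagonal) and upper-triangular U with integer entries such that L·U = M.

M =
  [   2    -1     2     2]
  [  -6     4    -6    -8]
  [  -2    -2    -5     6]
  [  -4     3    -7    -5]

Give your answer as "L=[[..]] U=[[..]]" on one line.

L=[[1,0,0,0],[-3,1,0,0],[-1,-3,1,0],[-2,1,1,1]] U=[[2,-1,2,2],[0,1,0,-2],[0,0,-3,2],[0,0,0,-1]]

  R1 -= -3·R0 → [0,1,0,-2]
  R2 -= -1·R0 → [0,-3,-3,8]
  R3 -= -2·R0 → [0,1,-3,-1]
  R2 -= -3·R1 → [0,0,-3,2]
  R3 -= 1·R1 → [0,0,-3,1]
  R3 -= 1·R2 → [0,0,0,-1]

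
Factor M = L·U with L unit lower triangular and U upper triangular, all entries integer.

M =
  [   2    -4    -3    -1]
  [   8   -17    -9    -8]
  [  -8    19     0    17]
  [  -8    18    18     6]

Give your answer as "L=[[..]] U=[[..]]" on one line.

  R1 -= 4·R0 → [0,-1,3,-4]
  R2 -= -4·R0 → [0,3,-12,13]
  R3 -= -4·R0 → [0,2,6,2]
  R2 -= -3·R1 → [0,0,-3,1]
  R3 -= -2·R1 → [0,0,12,-6]
  R3 -= -4·R2 → [0,0,0,-2]

L=[[1,0,0,0],[4,1,0,0],[-4,-3,1,0],[-4,-2,-4,1]] U=[[2,-4,-3,-1],[0,-1,3,-4],[0,0,-3,1],[0,0,0,-2]]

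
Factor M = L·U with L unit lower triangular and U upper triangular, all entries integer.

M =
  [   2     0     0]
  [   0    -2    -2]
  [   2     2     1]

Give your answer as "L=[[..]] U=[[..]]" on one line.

  R1 -= 0·R0 → [0,-2,-2]
  R2 -= 1·R0 → [0,2,1]
  R2 -= -1·R1 → [0,0,-1]

L=[[1,0,0],[0,1,0],[1,-1,1]] U=[[2,0,0],[0,-2,-2],[0,0,-1]]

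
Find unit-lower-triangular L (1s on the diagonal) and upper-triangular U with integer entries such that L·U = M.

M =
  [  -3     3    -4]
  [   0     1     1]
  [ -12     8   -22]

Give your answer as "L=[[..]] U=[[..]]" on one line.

L=[[1,0,0],[0,1,0],[4,-4,1]] U=[[-3,3,-4],[0,1,1],[0,0,-2]]

  r1 -= 0·r0 → [0,1,1]
  r2 -= 4·r0 → [0,-4,-6]
  r2 -= -4·r1 → [0,0,-2]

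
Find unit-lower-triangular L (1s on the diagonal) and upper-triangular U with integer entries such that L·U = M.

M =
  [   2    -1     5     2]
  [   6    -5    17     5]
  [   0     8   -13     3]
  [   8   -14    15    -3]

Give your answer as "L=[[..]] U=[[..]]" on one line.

L=[[1,0,0,0],[3,1,0,0],[0,-4,1,0],[4,5,3,1]] U=[[2,-1,5,2],[0,-2,2,-1],[0,0,-5,-1],[0,0,0,-3]]

  R1 -= 3·R0 → [0,-2,2,-1]
  R2 -= 0·R0 → [0,8,-13,3]
  R3 -= 4·R0 → [0,-10,-5,-11]
  R2 -= -4·R1 → [0,0,-5,-1]
  R3 -= 5·R1 → [0,0,-15,-6]
  R3 -= 3·R2 → [0,0,0,-3]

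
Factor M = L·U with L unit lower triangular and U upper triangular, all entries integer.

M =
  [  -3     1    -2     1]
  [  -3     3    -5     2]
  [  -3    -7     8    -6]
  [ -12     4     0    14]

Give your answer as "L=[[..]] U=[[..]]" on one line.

L=[[1,0,0,0],[1,1,0,0],[1,-4,1,0],[4,0,-4,1]] U=[[-3,1,-2,1],[0,2,-3,1],[0,0,-2,-3],[0,0,0,-2]]

  row1 -= 1·row0 → [0,2,-3,1]
  row2 -= 1·row0 → [0,-8,10,-7]
  row3 -= 4·row0 → [0,0,8,10]
  row2 -= -4·row1 → [0,0,-2,-3]
  row3 -= 0·row1 → [0,0,8,10]
  row3 -= -4·row2 → [0,0,0,-2]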